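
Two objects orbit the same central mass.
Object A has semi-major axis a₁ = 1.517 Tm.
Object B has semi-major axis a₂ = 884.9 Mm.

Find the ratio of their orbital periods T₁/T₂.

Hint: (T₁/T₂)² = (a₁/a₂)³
a₁ = 1.517 Tm = 1.517 × 10^12 m
a₂ = 884.9 Mm = 8.849 × 10^8 m
a₁/a₂ = 1714.32
T₁/T₂ = (a₁/a₂)^(3/2) = (1714.32)^1.5 = 70980.2

Final answer: T₁/T₂ = 7.098 × 10^4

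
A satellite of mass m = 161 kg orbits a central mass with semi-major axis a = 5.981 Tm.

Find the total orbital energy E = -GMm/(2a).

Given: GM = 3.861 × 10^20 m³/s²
a = 5.981 Tm = 5.981 × 10^12 m
GM = 3.861 × 10^20 m³/s²
2a = 1.1962 × 10^13 m
GMm = 3.861 × 10^20 × 161 = 6.21621 × 10^22 m³·kg/s²
E = −GMm/(2a) = -5.19663 × 10^9 J ≈ -5.197 GJ

Final answer: -5.197 GJ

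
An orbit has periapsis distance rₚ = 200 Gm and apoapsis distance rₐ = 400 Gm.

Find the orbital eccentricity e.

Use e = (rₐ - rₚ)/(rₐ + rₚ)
rₚ = 200 Gm = 2 × 10^11 m
rₐ = 400 Gm = 4 × 10^11 m
rₐ − rₚ = 2 × 10^11 m
rₐ + rₚ = 6 × 10^11 m
e = (rₐ − rₚ)/(rₐ + rₚ) = 0.333333

Final answer: e = 0.3333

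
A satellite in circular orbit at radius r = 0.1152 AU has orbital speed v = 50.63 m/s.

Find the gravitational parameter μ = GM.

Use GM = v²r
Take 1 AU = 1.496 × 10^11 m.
r = 0.1152 AU = 1.72339 × 10^10 m
v = 50.63 m/s
v² = 2563.4 m²/s²
GM = v²r = 2563.4 × 1.72339 × 10^10 = 4.41774 × 10^13 m³/s²
GM ≈ 4.418 × 10^13 m³/s²

Final answer: GM = 4.418 × 10^13 m³/s²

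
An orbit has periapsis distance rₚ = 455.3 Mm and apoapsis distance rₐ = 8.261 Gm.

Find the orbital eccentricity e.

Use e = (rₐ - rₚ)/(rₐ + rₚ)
rₚ = 455.3 Mm = 4.553 × 10^8 m
rₐ = 8.261 Gm = 8.261 × 10^9 m
rₐ − rₚ = 7.8057 × 10^9 m
rₐ + rₚ = 8.7163 × 10^9 m
e = (rₐ − rₚ)/(rₐ + rₚ) = 0.895529

Final answer: e = 0.8955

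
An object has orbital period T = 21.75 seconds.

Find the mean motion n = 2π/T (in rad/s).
T = 21.75 seconds
n = 2π / 21.75 s = 0.288882 rad/s ≈ 0.2889 rad/s

Final answer: n = 0.2889 rad/s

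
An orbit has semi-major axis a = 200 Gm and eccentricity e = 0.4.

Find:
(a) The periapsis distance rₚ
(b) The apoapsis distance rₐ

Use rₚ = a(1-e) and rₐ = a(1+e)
a = 200 Gm = 2 × 10^11 m
e = 0.4:  1 − e = 0.6,  1 + e = 1.4
(a) rₚ = a(1 − e) = 2 × 10^11 m × 0.6 = 1.2 × 10^11 m ≈ 120 Gm
(b) rₐ = a(1 + e) = 2 × 10^11 m × 1.4 = 2.8 × 10^11 m ≈ 280 Gm

Final answer:
(a) rₚ = 120 Gm
(b) rₐ = 280 Gm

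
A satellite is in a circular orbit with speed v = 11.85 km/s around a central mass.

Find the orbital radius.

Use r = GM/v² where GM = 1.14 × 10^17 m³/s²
v = 11.85 km/s = 11850 m/s
GM = 1.14 × 10^17 m³/s²
v² = 1.40422 × 10^8 m²/s²
r = GM/v² = (1.14 × 10^17) / (1.40422 × 10^8) = 8.11836 × 10^8 m ≈ 811.8 Mm

Final answer: 811.8 Mm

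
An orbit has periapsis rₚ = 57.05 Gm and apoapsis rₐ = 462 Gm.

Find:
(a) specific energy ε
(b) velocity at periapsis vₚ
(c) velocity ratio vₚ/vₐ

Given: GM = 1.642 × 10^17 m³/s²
rₚ = 57.05 Gm = 5.705 × 10^10 m
rₐ = 462 Gm = 4.62 × 10^11 m
GM = 1.642 × 10^17 m³/s²
a = (rₚ + rₐ)/2 = 2.59525 × 10^11 m
e = (rₐ − rₚ)/(rₐ + rₚ) = (4.0495 × 10^11) / (5.1905 × 10^11) = 0.780175
(a) 2a = 5.1905 × 10^11 m;  ε = −GM/(2a) = -316347 J/kg ≈ -316.3 kJ/kg
(b) vₚ² = GM (2/rₚ − 1/a) = 1.642 × 10^17 × (3.5057 × 10^-11 − 3.85319 × 10^-12) = 5.12366 × 10^6 m²/s²;  vₚ = 2263.55 m/s ≈ 2.264 km/s
(c) vₚ/vₐ = rₐ/rₚ (angular momentum) = (4.62 × 10^11) / (5.705 × 10^10) = 8.09816 ≈ 8.098

Final answer:
(a) specific energy ε = -316.3 kJ/kg
(b) velocity at periapsis vₚ = 2.264 km/s
(c) velocity ratio vₚ/vₐ = 8.098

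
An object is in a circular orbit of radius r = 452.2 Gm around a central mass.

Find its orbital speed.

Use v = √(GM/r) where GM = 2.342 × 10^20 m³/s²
r = 452.2 Gm = 4.522 × 10^11 m
GM = 2.342 × 10^20 m³/s²
GM/r = (2.342 × 10^20) / (4.522 × 10^11) = 5.17912 × 10^8 m²/s²
v = √(GM/r) = 22757.7 m/s ≈ 22.76 km/s

Final answer: 22.76 km/s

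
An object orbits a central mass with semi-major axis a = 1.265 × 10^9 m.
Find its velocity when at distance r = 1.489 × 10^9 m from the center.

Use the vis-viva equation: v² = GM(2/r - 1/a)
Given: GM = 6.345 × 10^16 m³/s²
a = 1.265 × 10^9 m
r = 1.489 × 10^9 m
GM = 6.345 × 10^16 m³/s²
2/r − 1/a = 1.34318 × 10^-9 − 7.90514 × 10^-10 = 5.5267 × 10^-10 m⁻¹
v² = GM (2/r − 1/a) = 3.50669 × 10^7 m²/s²
v = 5921.73 m/s ≈ 5.922 km/s

Final answer: 5.922 km/s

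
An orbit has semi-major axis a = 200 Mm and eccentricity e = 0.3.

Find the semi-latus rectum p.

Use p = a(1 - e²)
a = 200 Mm = 2 × 10^8 m
e = 0.3,  e² = 0.09,  1 − e² = 0.91
p = a(1 − e²) = 2 × 10^8 m × 0.91 = 1.82 × 10^8 m ≈ 182 Mm

Final answer: p = 182 Mm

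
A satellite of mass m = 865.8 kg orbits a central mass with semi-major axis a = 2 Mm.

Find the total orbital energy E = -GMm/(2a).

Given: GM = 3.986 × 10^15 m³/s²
a = 2 Mm = 2 × 10^6 m
GM = 3.986 × 10^15 m³/s²
2a = 4 × 10^6 m
GMm = 3.986 × 10^15 × 865.8 = 3.45108 × 10^18 m³·kg/s²
E = −GMm/(2a) = -8.6277 × 10^11 J ≈ -862.8 GJ

Final answer: -862.8 GJ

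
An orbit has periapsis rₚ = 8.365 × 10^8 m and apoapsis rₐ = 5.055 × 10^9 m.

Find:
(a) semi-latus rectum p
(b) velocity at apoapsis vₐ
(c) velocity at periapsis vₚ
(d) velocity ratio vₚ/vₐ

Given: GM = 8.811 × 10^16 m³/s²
rₚ = 8.365 × 10^8 m
rₐ = 5.055 × 10^9 m
GM = 8.811 × 10^16 m³/s²
a = (rₚ + rₐ)/2 = 2.94575 × 10^9 m
e = (rₐ − rₚ)/(rₐ + rₚ) = (4.2185 × 10^9) / (5.8915 × 10^9) = 0.716032
(a) 1 − e² = 0.487299;  p = a(1 − e²) = 2.94575 × 10^9 × 0.487299 = 1.43546 × 10^9 m ≈ 1.435 × 10^9 m
(b) vₐ² = GM (2/rₐ − 1/a) = 8.811 × 10^16 × (3.95648 × 10^-10 − 3.39472 × 10^-10) = 4.94965 × 10^6 m²/s²;  vₐ = 2224.78 m/s ≈ 2.225 km/s
(c) vₚ² = GM (2/rₚ − 1/a) = 8.811 × 10^16 × (2.39091 × 10^-9 − 3.39472 × 10^-10) = 1.80753 × 10^8 m²/s²;  vₚ = 13444.4 m/s ≈ 13.44 km/s
(d) vₚ/vₐ = rₐ/rₚ (angular momentum) = (5.055 × 10^9) / (8.365 × 10^8) = 6.04304 ≈ 6.043

Final answer:
(a) semi-latus rectum p = 1.435 × 10^9 m
(b) velocity at apoapsis vₐ = 2.225 km/s
(c) velocity at periapsis vₚ = 13.44 km/s
(d) velocity ratio vₚ/vₐ = 6.043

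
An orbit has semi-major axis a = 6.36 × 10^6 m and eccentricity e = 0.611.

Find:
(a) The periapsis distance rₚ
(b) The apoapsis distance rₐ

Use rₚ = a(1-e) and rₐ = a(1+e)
a = 6.36 × 10^6 m
e = 0.611:  1 − e = 0.389,  1 + e = 1.611
(a) rₚ = a(1 − e) = 6.36 × 10^6 m × 0.389 = 2.47404 × 10^6 m ≈ 2.474 × 10^6 m
(b) rₐ = a(1 + e) = 6.36 × 10^6 m × 1.611 = 1.0246 × 10^7 m ≈ 1.025 × 10^7 m

Final answer:
(a) rₚ = 2.474 × 10^6 m
(b) rₐ = 1.025 × 10^7 m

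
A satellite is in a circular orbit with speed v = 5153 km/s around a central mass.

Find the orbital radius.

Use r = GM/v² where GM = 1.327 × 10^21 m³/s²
v = 5153 km/s = 5.153 × 10^6 m/s
GM = 1.327 × 10^21 m³/s²
v² = 2.65534 × 10^13 m²/s²
r = GM/v² = (1.327 × 10^21) / (2.65534 × 10^13) = 4.99748 × 10^7 m ≈ 49.97 Mm

Final answer: 49.97 Mm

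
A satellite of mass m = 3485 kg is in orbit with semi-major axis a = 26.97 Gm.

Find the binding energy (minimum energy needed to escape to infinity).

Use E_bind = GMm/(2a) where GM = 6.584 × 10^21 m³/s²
a = 26.97 Gm = 2.697 × 10^10 m
GM = 6.584 × 10^21 m³/s²
m = 3485 kg
GMm = 6.584 × 10^21 × 3485 = 2.29452 × 10^25 m³·kg/s²
2a = 5.394 × 10^10 m
E_bind = GMm/(2a) = 4.25385 × 10^14 J ≈ 425.4 TJ

Final answer: 425.4 TJ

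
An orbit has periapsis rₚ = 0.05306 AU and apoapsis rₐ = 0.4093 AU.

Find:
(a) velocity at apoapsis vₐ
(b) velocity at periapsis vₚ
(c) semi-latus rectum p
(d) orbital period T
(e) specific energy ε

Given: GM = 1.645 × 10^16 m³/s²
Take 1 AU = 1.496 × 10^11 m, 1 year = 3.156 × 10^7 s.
rₚ = 0.05306 AU = 7.93778 × 10^9 m
rₐ = 0.4093 AU = 6.12313 × 10^10 m
GM = 1.645 × 10^16 m³/s²
a = (rₚ + rₐ)/2 = 3.45845 × 10^10 m
e = (rₐ − rₚ)/(rₐ + rₚ) = (5.32935 × 10^10) / (6.91691 × 10^10) = 0.770482
(a) vₐ² = GM (2/rₐ − 1/a) = 1.645 × 10^16 × (3.2663 × 10^-11 − 2.89147 × 10^-11) = 61660.9 m²/s²;  vₐ = 248.316 m/s ≈ 248.3 m/s
(b) vₚ² = GM (2/rₚ − 1/a) = 1.645 × 10^16 × (2.5196 × 10^-10 − 2.89147 × 10^-11) = 3.66909 × 10^6 m²/s²;  vₚ = 1915.49 m/s ≈ 0.4041 AU/year
(c) 1 − e² = 0.406358;  p = a(1 − e²) = 3.45845 × 10^10 × 0.406358 = 1.40537 × 10^10 m ≈ 0.09394 AU
(d) a³ = 4.13662 × 10^31 m³;  T = 2π √(a³/GM) = 2π × 5.01464 × 10^7 s = 3.15079 × 10^8 s ≈ 9.983 years
(e) 2a = 6.91691 × 10^10 m;  ε = −GM/(2a) = -237823 J/kg ≈ -237.8 kJ/kg

Final answer:
(a) velocity at apoapsis vₐ = 248.3 m/s
(b) velocity at periapsis vₚ = 0.4041 AU/year
(c) semi-latus rectum p = 0.09394 AU
(d) orbital period T = 9.983 years
(e) specific energy ε = -237.8 kJ/kg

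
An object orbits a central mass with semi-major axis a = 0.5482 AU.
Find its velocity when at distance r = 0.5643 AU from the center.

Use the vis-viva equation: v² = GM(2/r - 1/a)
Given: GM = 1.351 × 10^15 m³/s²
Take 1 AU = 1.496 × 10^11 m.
a = 0.5482 AU = 8.20107 × 10^10 m
r = 0.5643 AU = 8.44193 × 10^10 m
GM = 1.351 × 10^15 m³/s²
2/r − 1/a = 2.36913 × 10^-11 − 1.21935 × 10^-11 = 1.14977 × 10^-11 m⁻¹
v² = GM (2/r − 1/a) = 15533.5 m²/s²
v = 124.633 m/s ≈ 124.6 m/s

Final answer: 124.6 m/s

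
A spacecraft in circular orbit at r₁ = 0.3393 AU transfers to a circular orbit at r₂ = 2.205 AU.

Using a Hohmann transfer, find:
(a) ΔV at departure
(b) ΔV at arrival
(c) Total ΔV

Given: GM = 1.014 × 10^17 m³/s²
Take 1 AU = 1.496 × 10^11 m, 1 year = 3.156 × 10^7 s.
r₁ = 0.3393 AU = 5.07593 × 10^10 m
r₂ = 2.205 AU = 3.29868 × 10^11 m
GM = 1.014 × 10^17 m³/s²
Transfer ellipse: a_t = (r₁ + r₂)/2 = 1.90314 × 10^11 m
Circular speed at r₁: v₁ = √(GM/r₁) = 1413.39 m/s
Transfer speed at r₁ (periapsis): v₁ₜ = √(GM(2/r₁ − 1/a_t)) = 1860.79 m/s
(a) ΔV₁ = v₁ₜ − v₁ = 447.398 m/s ≈ 447.4 m/s
Circular speed at r₂: v₂ = √(GM/r₂) = 554.433 m/s
Transfer speed at r₂ (apoapsis): v₂ₜ = √(GM(2/r₂ − 1/a_t)) = 286.333 m/s
(b) ΔV₂ = v₂ − v₂ₜ = 268.1 m/s ≈ 268.1 m/s
(c) ΔV_total = ΔV₁ + ΔV₂ = 715.498 m/s ≈ 0.1509 AU/year

Final answer:
(a) ΔV₁ = 447.4 m/s
(b) ΔV₂ = 268.1 m/s
(c) ΔV_total = 0.1509 AU/year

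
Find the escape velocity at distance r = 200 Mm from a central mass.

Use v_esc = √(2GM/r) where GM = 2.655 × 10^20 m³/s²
r = 200 Mm = 2 × 10^8 m
GM = 2.655 × 10^20 m³/s²
2GM/r = 2 × (2.655 × 10^20) / (2 × 10^8) = 2.655 × 10^12 m²/s²
v_esc = √(2GM/r) = 1.62942 × 10^6 m/s ≈ 1629 km/s

Final answer: 1629 km/s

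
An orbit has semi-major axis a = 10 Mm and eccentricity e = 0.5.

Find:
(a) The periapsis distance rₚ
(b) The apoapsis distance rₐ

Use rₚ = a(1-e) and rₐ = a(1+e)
a = 10 Mm = 1 × 10^7 m
e = 0.5:  1 − e = 0.5,  1 + e = 1.5
(a) rₚ = a(1 − e) = 1 × 10^7 m × 0.5 = 5 × 10^6 m ≈ 5 Mm
(b) rₐ = a(1 + e) = 1 × 10^7 m × 1.5 = 1.5 × 10^7 m ≈ 15 Mm

Final answer:
(a) rₚ = 5 Mm
(b) rₐ = 15 Mm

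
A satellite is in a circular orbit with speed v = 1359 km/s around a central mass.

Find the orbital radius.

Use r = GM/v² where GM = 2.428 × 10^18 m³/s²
v = 1359 km/s = 1.359 × 10^6 m/s
GM = 2.428 × 10^18 m³/s²
v² = 1.84688 × 10^12 m²/s²
r = GM/v² = (2.428 × 10^18) / (1.84688 × 10^12) = 1.31465 × 10^6 m ≈ 1.315 Mm

Final answer: 1.315 Mm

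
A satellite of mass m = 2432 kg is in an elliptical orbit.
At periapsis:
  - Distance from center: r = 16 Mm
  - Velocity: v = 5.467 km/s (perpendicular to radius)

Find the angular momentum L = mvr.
r = 16 Mm = 1.6 × 10^7 m
v = 5.467 km/s = 5467 m/s
vr = 5467 × 1.6 × 10^7 = 8.7472 × 10^10 m²/s
L = m × vr = 2432 × 8.7472 × 10^10 = 2.12732 × 10^14 kg·m²/s ≈ 2.127 × 10^14 kg·m²/s

Final answer: L = 2.127 × 10^14 kg·m²/s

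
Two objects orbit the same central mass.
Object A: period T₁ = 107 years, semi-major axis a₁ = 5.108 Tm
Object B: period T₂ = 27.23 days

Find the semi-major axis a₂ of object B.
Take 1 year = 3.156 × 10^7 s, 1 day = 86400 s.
T₁ = 107 years = 3.37692 × 10^9 s
T₂ = 27.23 days = 2.35267 × 10^6 s
a₁ = 5.108 Tm = 5.108 × 10^12 m
Kepler's third law: (T₂/T₁)² = (a₂/a₁)³  ⇒  a₂ = a₁ (T₂/T₁)^(2/3)
T₂/T₁ = 0.000696692
(T₂/T₁)^(2/3) = 0.00785888
a₂ = 5.108 × 10^12 m × 0.00785888 = 4.01431 × 10^10 m ≈ 40.14 Gm

Final answer: a₂ = 40.14 Gm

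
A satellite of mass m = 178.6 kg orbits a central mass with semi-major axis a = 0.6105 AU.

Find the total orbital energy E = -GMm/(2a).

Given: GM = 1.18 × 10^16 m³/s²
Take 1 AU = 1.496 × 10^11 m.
a = 0.6105 AU = 9.13308 × 10^10 m
GM = 1.18 × 10^16 m³/s²
2a = 1.82662 × 10^11 m
GMm = 1.18 × 10^16 × 178.6 = 2.10748 × 10^18 m³·kg/s²
E = −GMm/(2a) = -1.15376 × 10^7 J ≈ -11.54 MJ

Final answer: -11.54 MJ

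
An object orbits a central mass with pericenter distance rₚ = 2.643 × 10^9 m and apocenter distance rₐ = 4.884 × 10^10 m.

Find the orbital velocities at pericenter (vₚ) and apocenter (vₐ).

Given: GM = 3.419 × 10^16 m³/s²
rₚ = 2.643 × 10^9 m
rₐ = 4.884 × 10^10 m
GM = 3.419 × 10^16 m³/s²
a = (rₚ + rₐ)/2 = 2.57415 × 10^10 m
Vis-viva: v² = GM (2/r − 1/a)
vₚ² = 3.419 × 10^16 × (7.56716 × 10^-10 − 3.88478 × 10^-11) = 2.45439 × 10^7 m²/s²
vₚ = 4954.18 m/s ≈ 4.954 km/s
vₐ² = 3.419 × 10^16 × (4.095 × 10^-11 − 3.88478 × 10^-11) = 71876.5 m²/s²
vₐ = 268.098 m/s ≈ 268.1 m/s

Final answer: vₚ = 4.954 km/s, vₐ = 268.1 m/s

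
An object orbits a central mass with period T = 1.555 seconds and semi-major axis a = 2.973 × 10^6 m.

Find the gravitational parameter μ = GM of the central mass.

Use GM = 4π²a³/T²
T = 1.555 seconds
a = 2.973 × 10^6 m
a³ = 2.62775 × 10^19 m³
T² = 2.41802 s²
GM = 4π² × (2.62775 × 10^19) / 2.41802 = 4.29026 × 10^20 m³/s²
GM ≈ 4.29 × 10^20 m³/s²

Final answer: GM = 4.29 × 10^20 m³/s²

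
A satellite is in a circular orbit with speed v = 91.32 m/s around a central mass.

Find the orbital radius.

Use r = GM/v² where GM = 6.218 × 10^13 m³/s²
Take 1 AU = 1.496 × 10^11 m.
v = 91.32 m/s
GM = 6.218 × 10^13 m³/s²
v² = 8339.34 m²/s²
r = GM/v² = (6.218 × 10^13) / 8339.34 = 7.45622 × 10^9 m ≈ 0.04984 AU

Final answer: 0.04984 AU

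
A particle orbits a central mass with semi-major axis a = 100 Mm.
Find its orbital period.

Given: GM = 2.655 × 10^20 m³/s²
a = 100 Mm = 1 × 10^8 m
GM = 2.655 × 10^20 m³/s²
a³ = 1 × 10^24 m³
T = 2π √(a³/GM) = 2π √((1 × 10^24) / (2.655 × 10^20)) = 2π × 61.3716 s
T = 385.609 s ≈ 6.427 minutes

Final answer: 6.427 minutes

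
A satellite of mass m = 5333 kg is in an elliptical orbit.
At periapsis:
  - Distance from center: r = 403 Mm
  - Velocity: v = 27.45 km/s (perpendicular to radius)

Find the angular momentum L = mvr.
r = 403 Mm = 4.03 × 10^8 m
v = 27.45 km/s = 27450 m/s
vr = 27450 × 4.03 × 10^8 = 1.10624 × 10^13 m²/s
L = m × vr = 5333 × 1.10624 × 10^13 = 5.89955 × 10^16 kg·m²/s ≈ 5.9 × 10^16 kg·m²/s

Final answer: L = 5.9 × 10^16 kg·m²/s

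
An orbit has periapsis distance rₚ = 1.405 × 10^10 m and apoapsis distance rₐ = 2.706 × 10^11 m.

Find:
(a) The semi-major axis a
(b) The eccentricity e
rₚ = 1.405 × 10^10 m
rₐ = 2.706 × 10^11 m
(a) a = (rₚ + rₐ)/2 = 1.42325 × 10^11 m ≈ 1.423 × 10^11 m
(b) e = (rₐ − rₚ)/(rₐ + rₚ) = (2.5655 × 10^11) / (2.8465 × 10^11) = 0.901282

Final answer:
(a) a = 1.423 × 10^11 m
(b) e = 0.9013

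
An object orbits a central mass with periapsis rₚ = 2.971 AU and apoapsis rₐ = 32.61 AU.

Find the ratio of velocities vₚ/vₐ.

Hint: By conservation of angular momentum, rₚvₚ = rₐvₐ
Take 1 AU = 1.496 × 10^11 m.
rₚ = 2.971 AU = 4.44462 × 10^11 m
rₐ = 32.61 AU = 4.87846 × 10^12 m
rₚvₚ = rₐvₐ  ⇒  vₚ/vₐ = rₐ/rₚ
vₚ/vₐ = (4.87846 × 10^12) / (4.44462 × 10^11) = 10.9761

Final answer: vₚ/vₐ = 10.98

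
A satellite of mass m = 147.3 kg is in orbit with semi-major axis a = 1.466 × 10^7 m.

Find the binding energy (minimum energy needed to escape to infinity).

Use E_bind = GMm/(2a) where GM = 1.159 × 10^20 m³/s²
a = 1.466 × 10^7 m
GM = 1.159 × 10^20 m³/s²
m = 147.3 kg
GMm = 1.159 × 10^20 × 147.3 = 1.70721 × 10^22 m³·kg/s²
2a = 2.932 × 10^7 m
E_bind = GMm/(2a) = 5.82267 × 10^14 J ≈ 582.3 TJ

Final answer: 582.3 TJ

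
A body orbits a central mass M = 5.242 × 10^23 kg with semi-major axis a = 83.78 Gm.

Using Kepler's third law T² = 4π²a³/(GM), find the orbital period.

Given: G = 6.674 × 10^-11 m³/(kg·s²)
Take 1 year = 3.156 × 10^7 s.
M = 5.242 × 10^23 kg
GM = G × M = 6.674 × 10^-11 × 5.242 × 10^23 = 3.49851 × 10^13 m³/s²
a = 83.78 Gm = 8.378 × 10^10 m
a³ = 5.88059 × 10^32 m³
T = 2π √(a³/GM) = 2π √((5.88059 × 10^32) / (3.49851 × 10^13)) = 2π × 4.09986 × 10^9 s
T = 2.57602 × 10^10 s ≈ 816.2 years

Final answer: 816.2 years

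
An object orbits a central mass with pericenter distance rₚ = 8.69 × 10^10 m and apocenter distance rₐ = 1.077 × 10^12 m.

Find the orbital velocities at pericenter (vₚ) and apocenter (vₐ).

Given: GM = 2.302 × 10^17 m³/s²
rₚ = 8.69 × 10^10 m
rₐ = 1.077 × 10^12 m
GM = 2.302 × 10^17 m³/s²
a = (rₚ + rₐ)/2 = 5.8195 × 10^11 m
Vis-viva: v² = GM (2/r − 1/a)
vₚ² = 2.302 × 10^17 × (2.3015 × 10^-11 − 1.71836 × 10^-12) = 4.90248 × 10^6 m²/s²
vₚ = 2214.15 m/s ≈ 2.214 km/s
vₐ² = 2.302 × 10^17 × (1.85701 × 10^-12 − 1.71836 × 10^-12) = 31917.1 m²/s²
vₐ = 178.654 m/s ≈ 178.7 m/s

Final answer: vₚ = 2.214 km/s, vₐ = 178.7 m/s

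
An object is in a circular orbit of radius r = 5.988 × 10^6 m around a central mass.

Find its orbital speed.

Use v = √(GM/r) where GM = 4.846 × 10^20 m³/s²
r = 5.988 × 10^6 m
GM = 4.846 × 10^20 m³/s²
GM/r = (4.846 × 10^20) / (5.988 × 10^6) = 8.09285 × 10^13 m²/s²
v = √(GM/r) = 8.99603 × 10^6 m/s ≈ 8996 km/s

Final answer: 8996 km/s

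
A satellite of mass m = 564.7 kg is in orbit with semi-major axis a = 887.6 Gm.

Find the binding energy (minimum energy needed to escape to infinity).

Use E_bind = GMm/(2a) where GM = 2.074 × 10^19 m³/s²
a = 887.6 Gm = 8.876 × 10^11 m
GM = 2.074 × 10^19 m³/s²
m = 564.7 kg
GMm = 2.074 × 10^19 × 564.7 = 1.17119 × 10^22 m³·kg/s²
2a = 1.7752 × 10^12 m
E_bind = GMm/(2a) = 6.5975 × 10^9 J ≈ 6.597 GJ

Final answer: 6.597 GJ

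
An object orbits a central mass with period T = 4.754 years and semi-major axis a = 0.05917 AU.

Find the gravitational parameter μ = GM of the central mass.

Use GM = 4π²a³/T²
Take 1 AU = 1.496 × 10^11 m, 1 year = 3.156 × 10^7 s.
T = 4.754 years = 1.50036 × 10^8 s
a = 0.05917 AU = 8.85183 × 10^9 m
a³ = 6.93585 × 10^29 m³
T² = 2.25109 × 10^16 s²
GM = 4π² × (6.93585 × 10^29) / (2.25109 × 10^16) = 1.21637 × 10^15 m³/s²
GM ≈ 1.216 × 10^15 m³/s²

Final answer: GM = 1.216 × 10^15 m³/s²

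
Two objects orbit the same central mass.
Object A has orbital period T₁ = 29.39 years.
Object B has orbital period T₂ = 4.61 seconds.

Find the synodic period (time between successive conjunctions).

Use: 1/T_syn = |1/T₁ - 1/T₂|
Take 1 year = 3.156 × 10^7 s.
T₁ = 29.39 years = 9.27548 × 10^8 s
T₂ = 4.61 seconds
1/T₁ = 1.07811 × 10^-9 s⁻¹
1/T₂ = 0.21692 s⁻¹
|1/T₁ − 1/T₂| = 0.21692 s⁻¹
T_syn = 1 / |1/T₁ − 1/T₂| = 4.61 s ≈ 4.61 seconds

Final answer: T_syn = 4.61 seconds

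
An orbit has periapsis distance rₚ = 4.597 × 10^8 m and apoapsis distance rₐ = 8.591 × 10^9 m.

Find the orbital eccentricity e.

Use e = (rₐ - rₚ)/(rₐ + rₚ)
rₚ = 4.597 × 10^8 m
rₐ = 8.591 × 10^9 m
rₐ − rₚ = 8.1313 × 10^9 m
rₐ + rₚ = 9.0507 × 10^9 m
e = (rₐ − rₚ)/(rₐ + rₚ) = 0.898417

Final answer: e = 0.8984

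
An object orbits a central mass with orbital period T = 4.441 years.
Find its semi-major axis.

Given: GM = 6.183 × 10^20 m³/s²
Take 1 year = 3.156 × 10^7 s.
T = 4.441 years = 1.40158 × 10^8 s
GM = 6.183 × 10^20 m³/s²
Kepler's third law: a³ = GM T² / (4π²)
T² = 1.96443 × 10^16 s²
a³ = (6.183 × 10^20) × (1.96443 × 10^16) / (4π²) = 3.07663 × 10^35 m³
a = (a³)^(1/3) = 6.75085 × 10^11 m ≈ 675.1 Gm

Final answer: 675.1 Gm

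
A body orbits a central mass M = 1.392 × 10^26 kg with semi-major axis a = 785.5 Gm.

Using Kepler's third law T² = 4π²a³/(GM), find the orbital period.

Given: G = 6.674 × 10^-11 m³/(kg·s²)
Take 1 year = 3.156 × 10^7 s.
M = 1.392 × 10^26 kg
GM = G × M = 6.674 × 10^-11 × 1.392 × 10^26 = 9.29021 × 10^15 m³/s²
a = 785.5 Gm = 7.855 × 10^11 m
a³ = 4.84662 × 10^35 m³
T = 2π √(a³/GM) = 2π √((4.84662 × 10^35) / (9.29021 × 10^15)) = 2π × 7.22282 × 10^9 s
T = 4.53823 × 10^10 s ≈ 1438 years

Final answer: 1438 years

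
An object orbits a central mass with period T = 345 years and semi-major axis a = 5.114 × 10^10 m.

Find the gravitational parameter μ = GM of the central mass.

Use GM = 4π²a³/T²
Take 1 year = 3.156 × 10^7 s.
T = 345 years = 1.08882 × 10^10 s
a = 5.114 × 10^10 m
a³ = 1.33746 × 10^32 m³
T² = 1.18553 × 10^20 s²
GM = 4π² × (1.33746 × 10^32) / (1.18553 × 10^20) = 4.45379 × 10^13 m³/s²
GM ≈ 4.454 × 10^13 m³/s²

Final answer: GM = 4.454 × 10^13 m³/s²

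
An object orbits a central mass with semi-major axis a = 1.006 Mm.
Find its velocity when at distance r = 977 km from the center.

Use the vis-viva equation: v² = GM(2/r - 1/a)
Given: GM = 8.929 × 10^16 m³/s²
a = 1.006 Mm = 1.006 × 10^6 m
r = 977 km = 977000 m
GM = 8.929 × 10^16 m³/s²
2/r − 1/a = 2.04708 × 10^-6 − 9.94036 × 10^-7 = 1.05305 × 10^-6 m⁻¹
v² = GM (2/r − 1/a) = 9.40266 × 10^10 m²/s²
v = 306638 m/s ≈ 306.6 km/s

Final answer: 306.6 km/s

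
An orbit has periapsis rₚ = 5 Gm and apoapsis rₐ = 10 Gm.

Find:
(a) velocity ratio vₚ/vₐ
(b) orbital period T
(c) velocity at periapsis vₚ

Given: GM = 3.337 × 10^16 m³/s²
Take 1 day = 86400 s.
rₚ = 5 Gm = 5 × 10^9 m
rₐ = 10 Gm = 1 × 10^10 m
GM = 3.337 × 10^16 m³/s²
a = (rₚ + rₐ)/2 = 7.5 × 10^9 m
e = (rₐ − rₚ)/(rₐ + rₚ) = (5 × 10^9) / (1.5 × 10^10) = 0.333333
(a) vₚ/vₐ = rₐ/rₚ (angular momentum) = (1 × 10^10) / (5 × 10^9) = 2 ≈ 2
(b) a³ = 4.21875 × 10^29 m³;  T = 2π √(a³/GM) = 2π × 3.55561 × 10^6 s = 2.23405 × 10^7 s ≈ 258.6 days
(c) vₚ² = GM (2/rₚ − 1/a) = 3.337 × 10^16 × (4 × 10^-10 − 1.33333 × 10^-10) = 8.89867 × 10^6 m²/s²;  vₚ = 2983.06 m/s ≈ 2.983 km/s

Final answer:
(a) velocity ratio vₚ/vₐ = 2
(b) orbital period T = 258.6 days
(c) velocity at periapsis vₚ = 2.983 km/s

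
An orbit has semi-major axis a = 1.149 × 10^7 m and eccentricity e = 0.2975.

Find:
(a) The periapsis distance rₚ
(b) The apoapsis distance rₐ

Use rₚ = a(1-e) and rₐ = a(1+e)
a = 1.149 × 10^7 m
e = 0.2975:  1 − e = 0.7025,  1 + e = 1.2975
(a) rₚ = a(1 − e) = 1.149 × 10^7 m × 0.7025 = 8.07172 × 10^6 m ≈ 8.072 × 10^6 m
(b) rₐ = a(1 + e) = 1.149 × 10^7 m × 1.2975 = 1.49083 × 10^7 m ≈ 1.491 × 10^7 m

Final answer:
(a) rₚ = 8.072 × 10^6 m
(b) rₐ = 1.491 × 10^7 m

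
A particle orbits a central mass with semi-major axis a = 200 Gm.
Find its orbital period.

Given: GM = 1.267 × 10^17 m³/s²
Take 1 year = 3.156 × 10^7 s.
a = 200 Gm = 2 × 10^11 m
GM = 1.267 × 10^17 m³/s²
a³ = 8 × 10^33 m³
T = 2π √(a³/GM) = 2π √((8 × 10^33) / (1.267 × 10^17)) = 2π × 2.51279 × 10^8 s
T = 1.57883 × 10^9 s ≈ 50.03 years

Final answer: 50.03 years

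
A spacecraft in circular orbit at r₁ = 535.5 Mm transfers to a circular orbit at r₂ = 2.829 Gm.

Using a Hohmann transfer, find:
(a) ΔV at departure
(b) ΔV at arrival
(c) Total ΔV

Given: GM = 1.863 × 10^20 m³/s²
r₁ = 535.5 Mm = 5.355 × 10^8 m
r₂ = 2.829 Gm = 2.829 × 10^9 m
GM = 1.863 × 10^20 m³/s²
Transfer ellipse: a_t = (r₁ + r₂)/2 = 1.68225 × 10^9 m
Circular speed at r₁: v₁ = √(GM/r₁) = 589830 m/s
Transfer speed at r₁ (periapsis): v₁ₜ = √(GM(2/r₁ − 1/a_t)) = 764888 m/s
(a) ΔV₁ = v₁ₜ − v₁ = 175058 m/s ≈ 175.1 km/s
Circular speed at r₂: v₂ = √(GM/r₂) = 256620 m/s
Transfer speed at r₂ (apoapsis): v₂ₜ = √(GM(2/r₂ − 1/a_t)) = 144785 m/s
(b) ΔV₂ = v₂ − v₂ₜ = 111834 m/s ≈ 111.8 km/s
(c) ΔV_total = ΔV₁ + ΔV₂ = 286893 m/s ≈ 286.9 km/s

Final answer:
(a) ΔV₁ = 175.1 km/s
(b) ΔV₂ = 111.8 km/s
(c) ΔV_total = 286.9 km/s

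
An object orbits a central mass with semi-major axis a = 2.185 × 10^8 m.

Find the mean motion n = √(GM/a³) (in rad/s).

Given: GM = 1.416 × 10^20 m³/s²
a = 2.185 × 10^8 m
GM = 1.416 × 10^20 m³/s²
a³ = 1.04317 × 10^25 m³
GM/a³ = (1.416 × 10^20) / (1.04317 × 10^25) = 1.3574 × 10^-5 s⁻²
n = √(GM/a³) = 0.0036843 rad/s ≈ 0.003684 rad/s

Final answer: n = 0.003684 rad/s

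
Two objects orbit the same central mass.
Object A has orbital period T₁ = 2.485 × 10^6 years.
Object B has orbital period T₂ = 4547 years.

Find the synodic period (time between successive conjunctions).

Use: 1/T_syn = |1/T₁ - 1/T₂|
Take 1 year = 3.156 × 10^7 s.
T₁ = 2.485 × 10^6 years = 7.84266 × 10^13 s
T₂ = 4547 years = 1.43503 × 10^11 s
1/T₁ = 1.27508 × 10^-14 s⁻¹
1/T₂ = 6.96848 × 10^-12 s⁻¹
|1/T₁ − 1/T₂| = 6.95573 × 10^-12 s⁻¹
T_syn = 1 / |1/T₁ − 1/T₂| = 1.43766 × 10^11 s ≈ 4555 years

Final answer: T_syn = 4555 years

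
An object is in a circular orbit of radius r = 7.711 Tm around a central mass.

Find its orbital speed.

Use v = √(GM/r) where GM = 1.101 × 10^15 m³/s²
r = 7.711 Tm = 7.711 × 10^12 m
GM = 1.101 × 10^15 m³/s²
GM/r = (1.101 × 10^15) / (7.711 × 10^12) = 142.783 m²/s²
v = √(GM/r) = 11.9492 m/s ≈ 11.95 m/s

Final answer: 11.95 m/s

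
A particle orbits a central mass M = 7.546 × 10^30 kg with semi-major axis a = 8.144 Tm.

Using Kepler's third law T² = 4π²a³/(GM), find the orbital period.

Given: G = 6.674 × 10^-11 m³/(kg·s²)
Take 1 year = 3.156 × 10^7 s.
M = 7.546 × 10^30 kg
GM = G × M = 6.674 × 10^-11 × 7.546 × 10^30 = 5.0362 × 10^20 m³/s²
a = 8.144 Tm = 8.144 × 10^12 m
a³ = 5.40149 × 10^38 m³
T = 2π √(a³/GM) = 2π √((5.40149 × 10^38) / (5.0362 × 10^20)) = 2π × 1.03563 × 10^9 s
T = 6.50706 × 10^9 s ≈ 206.2 years

Final answer: 206.2 years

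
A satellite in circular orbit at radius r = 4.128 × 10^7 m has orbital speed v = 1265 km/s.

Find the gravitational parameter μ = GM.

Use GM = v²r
r = 4.128 × 10^7 m
v = 1265 km/s = 1.265 × 10^6 m/s
v² = 1.60022 × 10^12 m²/s²
GM = v²r = 1.60022 × 10^12 × 4.128 × 10^7 = 6.60573 × 10^19 m³/s²
GM ≈ 6.606 × 10^19 m³/s²

Final answer: GM = 6.606 × 10^19 m³/s²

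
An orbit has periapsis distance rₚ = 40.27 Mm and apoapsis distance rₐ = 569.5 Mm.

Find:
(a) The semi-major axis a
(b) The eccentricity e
rₚ = 40.27 Mm = 4.027 × 10^7 m
rₐ = 569.5 Mm = 5.695 × 10^8 m
(a) a = (rₚ + rₐ)/2 = 3.04885 × 10^8 m ≈ 304.9 Mm
(b) e = (rₐ − rₚ)/(rₐ + rₚ) = (5.2923 × 10^8) / (6.0977 × 10^8) = 0.867917

Final answer:
(a) a = 304.9 Mm
(b) e = 0.8679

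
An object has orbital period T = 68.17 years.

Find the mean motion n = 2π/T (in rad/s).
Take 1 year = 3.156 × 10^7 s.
T = 68.17 years = 2.15145 × 10^9 s
n = 2π / (2.15145 × 10^9 s) = 2.92045 × 10^-9 rad/s ≈ 2.92 × 10^-9 rad/s

Final answer: n = 2.92 × 10^-9 rad/s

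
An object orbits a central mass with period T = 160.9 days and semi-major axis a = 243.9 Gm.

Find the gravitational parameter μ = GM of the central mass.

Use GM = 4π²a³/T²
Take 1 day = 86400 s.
T = 160.9 days = 1.39018 × 10^7 s
a = 243.9 Gm = 2.439 × 10^11 m
a³ = 1.45089 × 10^34 m³
T² = 1.93259 × 10^14 s²
GM = 4π² × (1.45089 × 10^34) / (1.93259 × 10^14) = 2.96385 × 10^21 m³/s²
GM ≈ 2.964 × 10^21 m³/s²

Final answer: GM = 2.964 × 10^21 m³/s²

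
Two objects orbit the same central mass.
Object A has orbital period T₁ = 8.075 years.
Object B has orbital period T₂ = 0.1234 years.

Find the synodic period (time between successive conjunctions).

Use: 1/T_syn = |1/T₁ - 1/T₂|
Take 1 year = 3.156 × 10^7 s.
T₁ = 8.075 years = 2.54847 × 10^8 s
T₂ = 0.1234 years = 3.8945 × 10^6 s
1/T₁ = 3.92392 × 10^-9 s⁻¹
1/T₂ = 2.56772 × 10^-7 s⁻¹
|1/T₁ − 1/T₂| = 2.52848 × 10^-7 s⁻¹
T_syn = 1 / |1/T₁ − 1/T₂| = 3.95494 × 10^6 s ≈ 0.1253 years

Final answer: T_syn = 0.1253 years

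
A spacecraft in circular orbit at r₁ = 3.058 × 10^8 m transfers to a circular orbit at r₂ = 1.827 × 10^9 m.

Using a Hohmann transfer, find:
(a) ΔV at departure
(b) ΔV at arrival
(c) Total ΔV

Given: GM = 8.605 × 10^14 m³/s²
r₁ = 3.058 × 10^8 m
r₂ = 1.827 × 10^9 m
GM = 8.605 × 10^14 m³/s²
Transfer ellipse: a_t = (r₁ + r₂)/2 = 1.0664 × 10^9 m
Circular speed at r₁: v₁ = √(GM/r₁) = 1677.48 m/s
Transfer speed at r₁ (periapsis): v₁ₜ = √(GM(2/r₁ − 1/a_t)) = 2195.66 m/s
(a) ΔV₁ = v₁ₜ − v₁ = 518.187 m/s ≈ 518.2 m/s
Circular speed at r₂: v₂ = √(GM/r₂) = 686.288 m/s
Transfer speed at r₂ (apoapsis): v₂ₜ = √(GM(2/r₂ − 1/a_t)) = 367.506 m/s
(b) ΔV₂ = v₂ − v₂ₜ = 318.781 m/s ≈ 318.8 m/s
(c) ΔV_total = ΔV₁ + ΔV₂ = 836.968 m/s ≈ 837 m/s

Final answer:
(a) ΔV₁ = 518.2 m/s
(b) ΔV₂ = 318.8 m/s
(c) ΔV_total = 837 m/s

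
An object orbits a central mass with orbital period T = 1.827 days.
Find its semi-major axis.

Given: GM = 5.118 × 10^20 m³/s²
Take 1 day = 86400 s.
T = 1.827 days = 157853 s
GM = 5.118 × 10^20 m³/s²
Kepler's third law: a³ = GM T² / (4π²)
T² = 2.49175 × 10^10 s²
a³ = (5.118 × 10^20) × (2.49175 × 10^10) / (4π²) = 3.23032 × 10^29 m³
a = (a³)^(1/3) = 6.86144 × 10^9 m ≈ 6.861 Gm

Final answer: 6.861 Gm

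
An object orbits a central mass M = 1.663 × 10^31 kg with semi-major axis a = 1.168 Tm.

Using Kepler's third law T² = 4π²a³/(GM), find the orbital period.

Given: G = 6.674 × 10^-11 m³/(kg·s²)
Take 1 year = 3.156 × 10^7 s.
M = 1.663 × 10^31 kg
GM = G × M = 6.674 × 10^-11 × 1.663 × 10^31 = 1.10989 × 10^21 m³/s²
a = 1.168 Tm = 1.168 × 10^12 m
a³ = 1.59341 × 10^36 m³
T = 2π √(a³/GM) = 2π √((1.59341 × 10^36) / (1.10989 × 10^21)) = 2π × 3.789 × 10^7 s
T = 2.3807 × 10^8 s ≈ 7.543 years

Final answer: 7.543 years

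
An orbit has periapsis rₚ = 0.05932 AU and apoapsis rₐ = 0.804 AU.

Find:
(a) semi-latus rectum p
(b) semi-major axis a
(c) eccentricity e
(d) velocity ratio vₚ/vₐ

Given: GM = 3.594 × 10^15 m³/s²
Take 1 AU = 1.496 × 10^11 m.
rₚ = 0.05932 AU = 8.87427 × 10^9 m
rₐ = 0.804 AU = 1.20278 × 10^11 m
GM = 3.594 × 10^15 m³/s²
a = (rₚ + rₐ)/2 = 6.45763 × 10^10 m
e = (rₐ − rₚ)/(rₐ + rₚ) = (1.11404 × 10^11) / (1.29153 × 10^11) = 0.862577
(a) 1 − e² = 0.255961;  p = a(1 − e²) = 6.45763 × 10^10 × 0.255961 = 1.6529 × 10^10 m ≈ 0.1105 AU
(b) a = 6.45763 × 10^10 m ≈ 0.4317 AU
(c) e = 0.862577 ≈ 0.8626
(d) vₚ/vₐ = rₐ/rₚ (angular momentum) = (1.20278 × 10^11) / (8.87427 × 10^9) = 13.5536 ≈ 13.55

Final answer:
(a) semi-latus rectum p = 0.1105 AU
(b) semi-major axis a = 0.4317 AU
(c) eccentricity e = 0.8626
(d) velocity ratio vₚ/vₐ = 13.55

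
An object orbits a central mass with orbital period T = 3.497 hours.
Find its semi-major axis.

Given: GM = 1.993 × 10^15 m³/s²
T = 3.497 hours = 12589.2 s
GM = 1.993 × 10^15 m³/s²
Kepler's third law: a³ = GM T² / (4π²)
T² = 1.58488 × 10^8 s²
a³ = (1.993 × 10^15) × (1.58488 × 10^8) / (4π²) = 8.00099 × 10^21 m³
a = (a³)^(1/3) = 2.00008 × 10^7 m ≈ 20 Mm

Final answer: 20 Mm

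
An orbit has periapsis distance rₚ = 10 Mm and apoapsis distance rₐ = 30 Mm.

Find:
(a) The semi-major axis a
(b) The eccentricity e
rₚ = 10 Mm = 1 × 10^7 m
rₐ = 30 Mm = 3 × 10^7 m
(a) a = (rₚ + rₐ)/2 = 2 × 10^7 m ≈ 20 Mm
(b) e = (rₐ − rₚ)/(rₐ + rₚ) = (2 × 10^7) / (4 × 10^7) = 0.5

Final answer:
(a) a = 20 Mm
(b) e = 0.5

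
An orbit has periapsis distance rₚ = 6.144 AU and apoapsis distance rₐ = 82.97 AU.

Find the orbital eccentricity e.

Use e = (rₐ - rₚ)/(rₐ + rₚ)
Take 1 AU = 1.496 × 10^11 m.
rₚ = 6.144 AU = 9.19142 × 10^11 m
rₐ = 82.97 AU = 1.24123 × 10^13 m
rₐ − rₚ = 1.14932 × 10^13 m
rₐ + rₚ = 1.33315 × 10^13 m
e = (rₐ − rₚ)/(rₐ + rₚ) = 0.862109

Final answer: e = 0.8621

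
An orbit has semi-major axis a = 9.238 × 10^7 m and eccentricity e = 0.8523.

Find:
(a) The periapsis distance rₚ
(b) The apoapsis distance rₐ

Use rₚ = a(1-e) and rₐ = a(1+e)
a = 9.238 × 10^7 m
e = 0.8523:  1 − e = 0.1477,  1 + e = 1.8523
(a) rₚ = a(1 − e) = 9.238 × 10^7 m × 0.1477 = 1.36445 × 10^7 m ≈ 1.364 × 10^7 m
(b) rₐ = a(1 + e) = 9.238 × 10^7 m × 1.8523 = 1.71115 × 10^8 m ≈ 1.711 × 10^8 m

Final answer:
(a) rₚ = 1.364 × 10^7 m
(b) rₐ = 1.711 × 10^8 m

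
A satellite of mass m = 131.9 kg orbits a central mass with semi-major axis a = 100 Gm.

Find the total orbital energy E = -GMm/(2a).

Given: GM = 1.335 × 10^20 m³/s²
a = 100 Gm = 1 × 10^11 m
GM = 1.335 × 10^20 m³/s²
2a = 2 × 10^11 m
GMm = 1.335 × 10^20 × 131.9 = 1.76086 × 10^22 m³·kg/s²
E = −GMm/(2a) = -8.80432 × 10^10 J ≈ -88.04 GJ

Final answer: -88.04 GJ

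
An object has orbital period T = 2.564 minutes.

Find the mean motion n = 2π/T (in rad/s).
T = 2.564 minutes = 153.84 s
n = 2π / 153.84 s = 0.0408423 rad/s ≈ 0.04084 rad/s

Final answer: n = 0.04084 rad/s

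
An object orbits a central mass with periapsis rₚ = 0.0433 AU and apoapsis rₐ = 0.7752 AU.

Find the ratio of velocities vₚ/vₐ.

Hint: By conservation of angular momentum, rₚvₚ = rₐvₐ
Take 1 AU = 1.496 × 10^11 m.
rₚ = 0.0433 AU = 6.47768 × 10^9 m
rₐ = 0.7752 AU = 1.1597 × 10^11 m
rₚvₚ = rₐvₐ  ⇒  vₚ/vₐ = rₐ/rₚ
vₚ/vₐ = (1.1597 × 10^11) / (6.47768 × 10^9) = 17.903

Final answer: vₚ/vₐ = 17.9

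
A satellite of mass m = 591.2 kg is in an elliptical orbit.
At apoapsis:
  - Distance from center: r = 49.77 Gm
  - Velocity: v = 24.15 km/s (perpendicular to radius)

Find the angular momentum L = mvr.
r = 49.77 Gm = 4.977 × 10^10 m
v = 24.15 km/s = 24150 m/s
vr = 24150 × 4.977 × 10^10 = 1.20195 × 10^15 m²/s
L = m × vr = 591.2 × 1.20195 × 10^15 = 7.1059 × 10^17 kg·m²/s ≈ 7.106 × 10^17 kg·m²/s

Final answer: L = 7.106 × 10^17 kg·m²/s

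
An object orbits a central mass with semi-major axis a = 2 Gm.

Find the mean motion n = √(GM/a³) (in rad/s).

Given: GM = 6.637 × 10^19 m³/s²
a = 2 Gm = 2 × 10^9 m
GM = 6.637 × 10^19 m³/s²
a³ = 8 × 10^27 m³
GM/a³ = (6.637 × 10^19) / (8 × 10^27) = 8.29625 × 10^-9 s⁻²
n = √(GM/a³) = 9.10838 × 10^-5 rad/s ≈ 9.108 × 10^-5 rad/s

Final answer: n = 9.108 × 10^-5 rad/s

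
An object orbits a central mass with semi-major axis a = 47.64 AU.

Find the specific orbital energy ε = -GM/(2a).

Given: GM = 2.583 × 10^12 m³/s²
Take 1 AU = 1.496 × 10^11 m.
a = 47.64 AU = 7.12694 × 10^12 m
GM = 2.583 × 10^12 m³/s²
2a = 1.42539 × 10^13 m
ε = −GM/(2a) = -0.181214 J/kg ≈ -0.1812 J/kg

Final answer: -0.1812 J/kg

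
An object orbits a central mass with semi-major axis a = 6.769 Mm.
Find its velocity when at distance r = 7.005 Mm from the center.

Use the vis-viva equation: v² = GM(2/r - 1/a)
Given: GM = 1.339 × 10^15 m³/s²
a = 6.769 Mm = 6.769 × 10^6 m
r = 7.005 Mm = 7.005 × 10^6 m
GM = 1.339 × 10^15 m³/s²
2/r − 1/a = 2.8551 × 10^-7 − 1.47732 × 10^-7 = 1.37778 × 10^-7 m⁻¹
v² = GM (2/r − 1/a) = 1.84485 × 10^8 m²/s²
v = 13582.5 m/s ≈ 13.58 km/s

Final answer: 13.58 km/s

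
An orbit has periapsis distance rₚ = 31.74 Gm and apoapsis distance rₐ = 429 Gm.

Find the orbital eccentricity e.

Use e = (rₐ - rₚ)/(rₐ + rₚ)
rₚ = 31.74 Gm = 3.174 × 10^10 m
rₐ = 429 Gm = 4.29 × 10^11 m
rₐ − rₚ = 3.9726 × 10^11 m
rₐ + rₚ = 4.6074 × 10^11 m
e = (rₐ − rₚ)/(rₐ + rₚ) = 0.862222

Final answer: e = 0.8622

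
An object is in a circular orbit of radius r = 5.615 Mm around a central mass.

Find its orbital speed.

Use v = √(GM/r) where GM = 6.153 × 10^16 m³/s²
r = 5.615 Mm = 5.615 × 10^6 m
GM = 6.153 × 10^16 m³/s²
GM/r = (6.153 × 10^16) / (5.615 × 10^6) = 1.09581 × 10^10 m²/s²
v = √(GM/r) = 104681 m/s ≈ 104.7 km/s

Final answer: 104.7 km/s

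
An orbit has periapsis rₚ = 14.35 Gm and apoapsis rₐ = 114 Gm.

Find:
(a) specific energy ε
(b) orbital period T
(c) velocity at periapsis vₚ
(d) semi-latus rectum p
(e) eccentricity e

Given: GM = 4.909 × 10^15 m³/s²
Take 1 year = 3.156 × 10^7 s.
rₚ = 14.35 Gm = 1.435 × 10^10 m
rₐ = 114 Gm = 1.14 × 10^11 m
GM = 4.909 × 10^15 m³/s²
a = (rₚ + rₐ)/2 = 6.4175 × 10^10 m
e = (rₐ − rₚ)/(rₐ + rₚ) = (9.965 × 10^10) / (1.2835 × 10^11) = 0.776393
(a) 2a = 1.2835 × 10^11 m;  ε = −GM/(2a) = -38247 J/kg ≈ -38.25 kJ/kg
(b) a³ = 2.643 × 10^32 m³;  T = 2π √(a³/GM) = 2π × 2.32034 × 10^8 s = 1.45791 × 10^9 s ≈ 46.2 years
(c) vₚ² = GM (2/rₚ − 1/a) = 4.909 × 10^15 × (1.39373 × 10^-10 − 1.55824 × 10^-11) = 607687 m²/s²;  vₚ = 779.543 m/s ≈ 779.5 m/s
(d) 1 − e² = 0.397214;  p = a(1 − e²) = 6.4175 × 10^10 × 0.397214 = 2.54912 × 10^10 m ≈ 25.49 Gm
(e) e = 0.776393 ≈ 0.7764

Final answer:
(a) specific energy ε = -38.25 kJ/kg
(b) orbital period T = 46.2 years
(c) velocity at periapsis vₚ = 779.5 m/s
(d) semi-latus rectum p = 25.49 Gm
(e) eccentricity e = 0.7764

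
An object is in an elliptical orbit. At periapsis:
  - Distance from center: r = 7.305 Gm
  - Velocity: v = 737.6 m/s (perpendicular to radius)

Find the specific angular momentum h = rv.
r = 7.305 Gm = 7.305 × 10^9 m
v = 737.6 m/s
h = rv = 7.305 × 10^9 × 737.6 = 5.38817 × 10^12 m²/s ≈ 5.388 × 10^12 m²/s

Final answer: h = 5.388 × 10^12 m²/s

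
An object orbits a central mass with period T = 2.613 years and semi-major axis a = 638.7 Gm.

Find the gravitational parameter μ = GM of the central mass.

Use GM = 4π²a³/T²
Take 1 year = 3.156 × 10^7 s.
T = 2.613 years = 8.24663 × 10^7 s
a = 638.7 Gm = 6.387 × 10^11 m
a³ = 2.6055 × 10^35 m³
T² = 6.80069 × 10^15 s²
GM = 4π² × (2.6055 × 10^35) / (6.80069 × 10^15) = 1.51251 × 10^21 m³/s²
GM ≈ 1.513 × 10^21 m³/s²

Final answer: GM = 1.513 × 10^21 m³/s²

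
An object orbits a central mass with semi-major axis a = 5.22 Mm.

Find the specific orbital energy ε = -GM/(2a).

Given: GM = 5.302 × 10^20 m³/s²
a = 5.22 Mm = 5.22 × 10^6 m
GM = 5.302 × 10^20 m³/s²
2a = 1.044 × 10^7 m
ε = −GM/(2a) = -5.07854 × 10^13 J/kg ≈ -5.079 × 10^4 GJ/kg

Final answer: -5.079 × 10^4 GJ/kg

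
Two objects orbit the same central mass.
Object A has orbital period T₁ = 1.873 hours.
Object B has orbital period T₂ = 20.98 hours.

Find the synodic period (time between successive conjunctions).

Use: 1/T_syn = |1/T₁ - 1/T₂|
T₁ = 1.873 hours = 6742.8 s
T₂ = 20.98 hours = 75528 s
1/T₁ = 0.000148306 s⁻¹
1/T₂ = 1.32401 × 10^-5 s⁻¹
|1/T₁ − 1/T₂| = 0.000135066 s⁻¹
T_syn = 1 / |1/T₁ − 1/T₂| = 7403.78 s ≈ 2.057 hours

Final answer: T_syn = 2.057 hours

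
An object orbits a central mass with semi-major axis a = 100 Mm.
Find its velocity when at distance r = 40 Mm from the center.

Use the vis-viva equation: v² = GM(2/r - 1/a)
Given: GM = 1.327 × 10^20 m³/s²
a = 100 Mm = 1 × 10^8 m
r = 40 Mm = 4 × 10^7 m
GM = 1.327 × 10^20 m³/s²
2/r − 1/a = 5 × 10^-8 − 1 × 10^-8 = 4 × 10^-8 m⁻¹
v² = GM (2/r − 1/a) = 5.308 × 10^12 m²/s²
v = 2.30391 × 10^6 m/s ≈ 2304 km/s

Final answer: 2304 km/s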